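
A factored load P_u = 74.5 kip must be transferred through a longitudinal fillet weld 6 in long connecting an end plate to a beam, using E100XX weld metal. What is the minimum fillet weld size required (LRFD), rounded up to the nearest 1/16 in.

w = 7/16 in

E100XX → F_EXX = 100 ksi.
Total weld length L = 6 in.
Required throat t_e = P_u / (φ × 0.6 F_EXX × L) = 74.5 / (0.75 × 0.6 × 100 × 6) = 0.2759 in.
Required leg w = t_e / 0.707 = 0.3903 in → use 7/16 in.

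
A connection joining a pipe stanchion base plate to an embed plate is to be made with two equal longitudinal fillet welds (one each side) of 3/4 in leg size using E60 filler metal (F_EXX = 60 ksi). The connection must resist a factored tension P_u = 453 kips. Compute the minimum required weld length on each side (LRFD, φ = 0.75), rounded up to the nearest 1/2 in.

L = 16 in on each side

Throat t_e = 0.707 × 0.75 = 0.5302 in.
φr_n = 0.75 × 0.6 × 60 × 0.5302 = 14.32 kips/in.
L_req = P_u / φr_n = 453 / 14.32 = 31.64 in total.
Per side: 31.64 / 2 = 15.82 in.
Round up → use L = 16 in on each side.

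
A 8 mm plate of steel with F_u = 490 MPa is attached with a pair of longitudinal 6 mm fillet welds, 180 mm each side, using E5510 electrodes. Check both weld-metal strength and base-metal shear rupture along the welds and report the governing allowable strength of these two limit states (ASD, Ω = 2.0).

R_n/Ω ≈ 252 kN (weld metal governs)

E55XX → F_EXX = 550 MPa.
t_e = 0.707 × 6 = 4.242 mm; L = 360 mm.
Weld metal: R_n/Ω = (1/2.0) × 0.6 × 550 × 4.242 × 360 × 10⁻³ = 252 kN.
Base metal (shear rupture): R_n/Ω = (1/2.0) × 0.6 × 490 × 8 × 360 × 10⁻³ = 423.4 kN.
Governing: weld metal.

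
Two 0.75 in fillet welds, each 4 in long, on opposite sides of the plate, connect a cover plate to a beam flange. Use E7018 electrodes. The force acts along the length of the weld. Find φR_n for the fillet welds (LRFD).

φR_n ≈ 134 kip

E70XX → F_EXX = 70 ksi.
Effective throat t_e = 0.707 × 0.75 = 0.5302 in.
Total length L = 8 in; A_we = 0.5302 × 8 = 4.242 in².
F_nw = 0.6 F_EXX = 0.6 × 70 = 42 ksi.
φR_n = 0.75 × 42 × 4.242 = 133.6 kip.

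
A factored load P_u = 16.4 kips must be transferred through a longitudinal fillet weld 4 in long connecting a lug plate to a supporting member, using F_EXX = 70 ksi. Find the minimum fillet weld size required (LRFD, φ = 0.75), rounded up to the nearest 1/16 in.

Total weld length L = 4 in.
Required throat t_e = P_u / (φ × 0.6 F_EXX × L) = 16.4 / (0.75 × 0.6 × 70 × 4) = 0.1302 in.
Required leg w = t_e / 0.707 = 0.1841 in → use 3/16 in.

w = 3/16 in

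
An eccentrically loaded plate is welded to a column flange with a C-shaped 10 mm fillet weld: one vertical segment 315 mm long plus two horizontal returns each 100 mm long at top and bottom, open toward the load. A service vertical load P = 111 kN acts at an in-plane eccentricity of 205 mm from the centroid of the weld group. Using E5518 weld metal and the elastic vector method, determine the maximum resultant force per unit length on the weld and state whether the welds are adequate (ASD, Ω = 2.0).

f_max ≈ 629 N/mm; adequate

E55XX → F_EXX = 550 MPa.
Total weld length L_w = 515 mm. Treat welds as unit-width lines.
Centroid: x̄ = 2×100×50 / 515 = 19.42 mm from the vertical weld.
Polar moment about centroid: J = I_x + I_y = [315³/12 + 2×100×157.5²] + [315×19.42² + 2(100³/12 + 100×30.58²)] = 8038000 mm³.
Direct shear f_v = P/L_w = 111×10³ / 515 = 215.5 N/mm (vertical).
Torsion M = P·e = 111×10³ × 205 = 22755000 N·mm.
Critical point at (x, y) = (80.58, 157.5) from centroid. f_tx = M·y/J = 445.8 N/mm; f_ty = M·x/J = 228.1 N/mm.
Resultant f_max = √[f_tx² + (f_v + f_ty)²] = √[445.8² + (215.5 + 228.1)²] = 629 N/mm.
Capacity per unit length: r_n/Ω = (1/2.0) × 0.6 × 550 × (0.707 × 10) = 1167 N/mm.
629 ≤ 1167 → adequate.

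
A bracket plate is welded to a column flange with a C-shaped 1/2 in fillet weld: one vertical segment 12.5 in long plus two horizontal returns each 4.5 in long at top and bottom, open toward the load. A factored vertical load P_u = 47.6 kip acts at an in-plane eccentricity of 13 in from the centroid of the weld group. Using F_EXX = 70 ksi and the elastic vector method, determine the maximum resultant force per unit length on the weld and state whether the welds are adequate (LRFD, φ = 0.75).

Total weld length L_w = 21.5 in. Treat welds as unit-width lines.
Centroid: x̄ = 2×4.5×2.25 / 21.5 = 0.9419 in from the vertical weld.
Polar moment about centroid: J = I_x + I_y = [12.5³/12 + 2×4.5×6.25²] + [12.5×0.9419² + 2(4.5³/12 + 4.5×1.308²)] = 556 in³.
Direct shear f_v = P/L_w = 47.6 / 21.5 = 2.214 kip/in (vertical).
Torsion M = P·e = 47.6 × 13 = 618.8 kip·in.
Critical point at (x, y) = (3.558, 6.25) from centroid. f_tx = M·y/J = 6.956 kip/in; f_ty = M·x/J = 3.96 kip/in.
Resultant f_max = √[f_tx² + (f_v + f_ty)²] = √[6.956² + (2.214 + 3.96)²] = 9.301 kip/in.
Capacity per unit length: φr_n = 0.75 × 0.6 × 70 × (0.707 × 0.5) = 11.14 kip/in.
9.301 ≤ 11.14 → adequate.

f_max ≈ 9.3 kip/in; adequate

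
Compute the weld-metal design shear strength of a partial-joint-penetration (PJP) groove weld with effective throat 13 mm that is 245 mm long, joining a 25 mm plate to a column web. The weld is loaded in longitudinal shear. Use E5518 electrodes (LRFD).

E55XX → F_EXX = 550 MPa.
Effective throat (given) t_e = 13 mm.
A_we = 13 × 245 = 3185 mm².
F_nw = 0.6 F_EXX = 330 MPa.
φR_n = 0.75 × 330 × 3185 × 10⁻³ = 788.3 kN.

φR_n ≈ 788 kN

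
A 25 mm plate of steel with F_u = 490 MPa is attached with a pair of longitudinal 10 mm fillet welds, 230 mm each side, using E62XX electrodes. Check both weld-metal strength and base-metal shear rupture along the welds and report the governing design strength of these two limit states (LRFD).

φR_n ≈ 907 kN (weld metal governs)

E62XX → F_EXX = 620 MPa.
t_e = 0.707 × 10 = 7.07 mm; L = 460 mm.
Weld metal: φR_n = 0.75 × 0.6 × 620 × 7.07 × 460 × 10⁻³ = 907.4 kN.
Base metal (shear rupture): φR_n = 0.75 × 0.6 × 490 × 25 × 460 × 10⁻³ = 2536 kN.
Governing: weld metal.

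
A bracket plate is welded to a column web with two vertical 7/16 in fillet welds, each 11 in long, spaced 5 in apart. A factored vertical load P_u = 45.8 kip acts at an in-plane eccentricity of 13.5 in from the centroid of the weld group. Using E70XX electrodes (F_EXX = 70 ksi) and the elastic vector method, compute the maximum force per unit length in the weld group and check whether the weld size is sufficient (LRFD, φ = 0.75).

Total weld length L_w = 22 in. Treat welds as unit-width lines.
Polar moment about centroid: J = 2[d³/12 + d(b/2)²] = 2[11³/12 + 11×2.5²] = 359.3 in³.
Direct shear f_v = P/L_w = 45.8 / 22 = 2.082 kip/in (vertical).
Torsion M = P·e = 45.8 × 13.5 = 618.3 kip·in.
Critical point at (x, y) = (2.5, 5.5) from centroid. f_tx = M·y/J = 9.464 kip/in; f_ty = M·x/J = 4.302 kip/in.
Resultant f_max = √[f_tx² + (f_v + f_ty)²] = √[9.464² + (2.082 + 4.302)²] = 11.42 kip/in.
Capacity per unit length: φr_n = 0.75 × 0.6 × 70 × (0.707 × 0.4375) = 9.743 kip/in.
11.42 > 9.743 → NOT adequate.

f_max ≈ 11.4 kip/in; NOT adequate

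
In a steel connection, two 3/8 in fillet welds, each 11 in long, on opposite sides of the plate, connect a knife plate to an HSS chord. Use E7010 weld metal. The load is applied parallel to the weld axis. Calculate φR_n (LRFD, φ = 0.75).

φR_n ≈ 184 kip

E70XX → F_EXX = 70 ksi.
Effective throat t_e = 0.707 × 0.375 = 0.2651 in.
Total length L = 22 in; A_we = 0.2651 × 22 = 5.833 in².
F_nw = 0.6 F_EXX = 0.6 × 70 = 42 ksi.
φR_n = 0.75 × 42 × 5.833 = 183.7 kip.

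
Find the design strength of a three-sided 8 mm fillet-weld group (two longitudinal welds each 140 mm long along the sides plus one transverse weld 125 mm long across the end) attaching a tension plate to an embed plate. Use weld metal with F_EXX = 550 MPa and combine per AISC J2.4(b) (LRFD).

φR_n ≈ 596 kN

t_e = 0.707 × 8 = 5.656 mm.
R_nwl = 0.6 × 550 × 5.656 × 280 × 10⁻³ = 522.6 kN (longitudinal, 2 welds).
R_nwt = 0.6 × 550 × 5.656 × 125 × 10⁻³ = 233.3 kN (transverse, base value).
(i) R_nwl + R_nwt = 755.9 kN; (ii) 0.85 R_nwl + 1.5 R_nwt = 794.2 kN.
R_n = max = 794.2 kN [governs: (ii)]; φR_n = 595.6 kN.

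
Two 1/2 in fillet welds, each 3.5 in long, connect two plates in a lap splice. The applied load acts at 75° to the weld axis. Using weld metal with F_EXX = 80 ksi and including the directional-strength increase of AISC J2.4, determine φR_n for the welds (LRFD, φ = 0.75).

t_e = 0.707 × 0.5 = 0.3535 in; A_we = 0.3535 × 7 = 2.474 in².
Directional factor: 1.0 + 0.5 sin^1.5(75°) = 1.475.
F_nw = 0.6 × 80 × 1.475 = 70.78 ksi.
φR_n = 0.75 × 70.78 × 2.474 = 131.4 kip.

φR_n ≈ 131 kip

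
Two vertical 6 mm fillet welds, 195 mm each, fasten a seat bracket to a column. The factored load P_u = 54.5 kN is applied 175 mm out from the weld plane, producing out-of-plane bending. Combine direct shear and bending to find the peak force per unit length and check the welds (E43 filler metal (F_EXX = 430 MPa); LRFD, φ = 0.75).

f_max ≈ 765 N/mm; adequate

L_w = 2 × 195 = 390 mm; section modulus (unit throat) S = 2 × L²/6 = 12680 mm².
Direct shear f_v = P/L_w = 54.5×10³/390 = 139.7 N/mm.
Moment M = P × e = 54.5×10³ × 175 = 9537500 N·mm; bending f_b = M/S = 752.5 N/mm.
f_max = √(f_v² + f_b²) = √(139.7² + 752.5²) = 765.3 N/mm.
φr_n = 0.75 × 0.6 × 430 × (0.707 × 6) = 820.8 N/mm → adequate.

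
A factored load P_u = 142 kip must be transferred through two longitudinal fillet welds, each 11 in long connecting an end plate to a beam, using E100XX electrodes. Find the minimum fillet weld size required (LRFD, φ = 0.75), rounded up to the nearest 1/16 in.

w = 1/4 in

E100XX → F_EXX = 100 ksi.
Total weld length L = 22 in.
Required throat t_e = P_u / (φ × 0.6 F_EXX × L) = 142 / (0.75 × 0.6 × 100 × 22) = 0.1434 in.
Required leg w = t_e / 0.707 = 0.2029 in → use 1/4 in.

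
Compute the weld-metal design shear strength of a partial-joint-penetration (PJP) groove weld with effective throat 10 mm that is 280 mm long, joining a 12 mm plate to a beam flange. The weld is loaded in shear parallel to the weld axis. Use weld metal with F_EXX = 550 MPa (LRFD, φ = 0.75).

Effective throat (given) t_e = 10 mm.
A_we = 10 × 280 = 2800 mm².
F_nw = 0.6 F_EXX = 330 MPa.
φR_n = 0.75 × 330 × 2800 × 10⁻³ = 693 kN.

φR_n ≈ 693 kN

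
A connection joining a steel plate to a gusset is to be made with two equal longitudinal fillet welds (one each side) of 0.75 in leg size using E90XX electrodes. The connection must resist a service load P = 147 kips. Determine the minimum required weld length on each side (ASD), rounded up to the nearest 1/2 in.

E90XX → F_EXX = 90 ksi.
Throat t_e = 0.707 × 0.75 = 0.5302 in.
r_n/Ω = (0.6 × 90 × 0.5302) / 2.0 = 14.32 kip/in.
L_req = P / (r_n/Ω) = 147 / 14.32 = 10.27 in total.
Per side: 10.27 / 2 = 5.134 in.
Round up → use L = 5.5 in on each side.

L = 5.5 in on each side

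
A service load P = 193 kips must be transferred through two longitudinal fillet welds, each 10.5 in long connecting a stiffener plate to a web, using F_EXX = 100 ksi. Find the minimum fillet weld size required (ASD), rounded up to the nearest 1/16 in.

w = 7/16 in

Total weld length L = 21 in.
Required throat t_e = P × Ω / (0.6 F_EXX × L) = 193 × 2.0 / (0.6 × 100 × 21) = 0.3063 in.
Required leg w = t_e / 0.707 = 0.4333 in → use 7/16 in.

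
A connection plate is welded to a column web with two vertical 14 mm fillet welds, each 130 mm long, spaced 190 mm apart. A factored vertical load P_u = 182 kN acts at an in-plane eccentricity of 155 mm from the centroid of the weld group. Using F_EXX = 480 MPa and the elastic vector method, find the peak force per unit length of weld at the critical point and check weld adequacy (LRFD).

Total weld length L_w = 260 mm. Treat welds as unit-width lines.
Polar moment about centroid: J = 2[d³/12 + d(b/2)²] = 2[130³/12 + 130×95²] = 2713000 mm³.
Direct shear f_v = P/L_w = 182×10³ / 260 = 700 N/mm (vertical).
Torsion M = P·e = 182×10³ × 155 = 28210000 N·mm.
Critical point at (x, y) = (95, 65) from centroid. f_tx = M·y/J = 676 N/mm; f_ty = M·x/J = 987.9 N/mm.
Resultant f_max = √[f_tx² + (f_v + f_ty)²] = √[676² + (700 + 987.9)²] = 1818 N/mm.
Capacity per unit length: φr_n = 0.75 × 0.6 × 480 × (0.707 × 14) = 2138 N/mm.
1818 ≤ 2138 → adequate.

f_max ≈ 1820 N/mm; adequate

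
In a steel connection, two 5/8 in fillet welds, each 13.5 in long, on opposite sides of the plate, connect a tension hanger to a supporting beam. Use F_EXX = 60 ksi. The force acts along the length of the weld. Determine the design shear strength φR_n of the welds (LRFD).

φR_n ≈ 322 kip

Effective throat t_e = 0.707 × 0.625 = 0.4419 in.
Total length L = 27 in; A_we = 0.4419 × 27 = 11.93 in².
F_nw = 0.6 F_EXX = 0.6 × 60 = 36 ksi.
φR_n = 0.75 × 36 × 11.93 = 322.1 kip.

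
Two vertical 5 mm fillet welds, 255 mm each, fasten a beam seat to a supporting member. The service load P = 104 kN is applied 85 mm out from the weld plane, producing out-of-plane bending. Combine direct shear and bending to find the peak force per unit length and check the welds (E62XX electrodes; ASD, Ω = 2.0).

E62XX → F_EXX = 620 MPa.
L_w = 2 × 255 = 510 mm; section modulus (unit throat) S = 2 × L²/6 = 21680 mm².
Direct shear f_v = P/L_w = 104×10³/510 = 203.9 N/mm.
Moment M = P × e = 104×10³ × 85 = 8840000 N·mm; bending f_b = M/S = 407.8 N/mm.
f_max = √(f_v² + f_b²) = √(203.9² + 407.8²) = 456 N/mm.
r_n/Ω = (1/2.0) × 0.6 × 620 × (0.707 × 5) = 657.5 N/mm → adequate.

f_max ≈ 456 N/mm; adequate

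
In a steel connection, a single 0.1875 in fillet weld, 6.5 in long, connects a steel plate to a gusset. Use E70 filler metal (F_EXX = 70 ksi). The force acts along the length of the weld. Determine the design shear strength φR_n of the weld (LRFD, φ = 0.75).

φR_n ≈ 27.1 kip

Effective throat t_e = 0.707 × 0.1875 = 0.1326 in.
Total length L = 6.5 in; A_we = 0.1326 × 6.5 = 0.8617 in².
F_nw = 0.6 F_EXX = 0.6 × 70 = 42 ksi.
φR_n = 0.75 × 42 × 0.8617 = 27.14 kip.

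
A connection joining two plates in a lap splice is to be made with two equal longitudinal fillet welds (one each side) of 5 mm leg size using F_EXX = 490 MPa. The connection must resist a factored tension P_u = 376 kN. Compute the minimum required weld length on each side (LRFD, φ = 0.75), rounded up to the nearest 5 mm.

L = 245 mm on each side

Throat t_e = 0.707 × 5 = 3.535 mm.
φr_n = 0.75 × 0.6 × 490 × 3.535 × 10⁻³ = 0.7795 kN/mm.
L_req = P_u / φr_n = 376 / 0.7795 = 482.4 mm total.
Per side: 482.4 / 2 = 241.2 mm.
Round up → use L = 245 mm on each side.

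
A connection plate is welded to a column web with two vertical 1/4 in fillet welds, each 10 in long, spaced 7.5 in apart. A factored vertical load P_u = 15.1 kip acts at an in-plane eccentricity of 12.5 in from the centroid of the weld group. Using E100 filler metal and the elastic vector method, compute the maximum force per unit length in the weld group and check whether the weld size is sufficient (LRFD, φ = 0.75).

E100XX → F_EXX = 100 ksi.
Total weld length L_w = 20 in. Treat welds as unit-width lines.
Polar moment about centroid: J = 2[d³/12 + d(b/2)²] = 2[10³/12 + 10×3.75²] = 447.9 in³.
Direct shear f_v = P/L_w = 15.1 / 20 = 0.755 kip/in (vertical).
Torsion M = P·e = 15.1 × 12.5 = 188.75 kip·in.
Critical point at (x, y) = (3.75, 5) from centroid. f_tx = M·y/J = 2.107 kip/in; f_ty = M·x/J = 1.58 kip/in.
Resultant f_max = √[f_tx² + (f_v + f_ty)²] = √[2.107² + (0.755 + 1.58)²] = 3.145 kip/in.
Capacity per unit length: φr_n = 0.75 × 0.6 × 100 × (0.707 × 0.25) = 7.954 kip/in.
3.145 ≤ 7.954 → adequate.

f_max ≈ 3.15 kip/in; adequate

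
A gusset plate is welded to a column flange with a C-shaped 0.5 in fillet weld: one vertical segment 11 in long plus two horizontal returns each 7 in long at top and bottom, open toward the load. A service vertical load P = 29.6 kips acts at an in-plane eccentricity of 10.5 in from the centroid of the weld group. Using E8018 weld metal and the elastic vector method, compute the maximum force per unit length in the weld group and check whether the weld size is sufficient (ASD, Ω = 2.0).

E80XX → F_EXX = 80 ksi.
Total weld length L_w = 25 in. Treat welds as unit-width lines.
Centroid: x̄ = 2×7×3.5 / 25 = 1.96 in from the vertical weld.
Polar moment about centroid: J = I_x + I_y = [11³/12 + 2×7×5.5²] + [11×1.96² + 2(7³/12 + 7×1.54²)] = 667 in³.
Direct shear f_v = P/L_w = 29.6 / 25 = 1.184 kip/in (vertical).
Torsion M = P·e = 29.6 × 10.5 = 310.8 kip·in.
Critical point at (x, y) = (5.04, 5.5) from centroid. f_tx = M·y/J = 2.563 kip/in; f_ty = M·x/J = 2.348 kip/in.
Resultant f_max = √[f_tx² + (f_v + f_ty)²] = √[2.563² + (1.184 + 2.348)²] = 4.364 kip/in.
Capacity per unit length: r_n/Ω = (1/2.0) × 0.6 × 80 × (0.707 × 0.5) = 8.484 kip/in.
4.364 ≤ 8.484 → adequate.

f_max ≈ 4.36 kip/in; adequate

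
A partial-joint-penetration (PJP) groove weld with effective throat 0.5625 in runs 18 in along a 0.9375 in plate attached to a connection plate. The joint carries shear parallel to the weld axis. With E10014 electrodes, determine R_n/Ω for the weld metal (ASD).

R_n/Ω ≈ 304 kips

E100XX → F_EXX = 100 ksi.
Effective throat (given) t_e = 0.5625 in.
A_we = 0.5625 × 18 = 10.12 in².
F_nw = 0.6 F_EXX = 60 ksi.
R_n/Ω = (60 × 10.12) / 2.0 = 303.8 kips.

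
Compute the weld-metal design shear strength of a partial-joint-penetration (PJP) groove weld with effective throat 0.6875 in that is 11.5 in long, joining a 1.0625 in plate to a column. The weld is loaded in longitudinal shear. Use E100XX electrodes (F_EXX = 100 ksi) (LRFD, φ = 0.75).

Effective throat (given) t_e = 0.6875 in.
A_we = 0.6875 × 11.5 = 7.906 in².
F_nw = 0.6 F_EXX = 60 ksi.
φR_n = 0.75 × 60 × 7.906 = 355.8 kip.

φR_n ≈ 356 kip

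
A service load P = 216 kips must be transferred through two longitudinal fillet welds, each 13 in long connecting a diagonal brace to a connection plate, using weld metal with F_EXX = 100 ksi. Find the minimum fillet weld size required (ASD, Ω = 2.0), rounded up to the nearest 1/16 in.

w = 7/16 in

Total weld length L = 26 in.
Required throat t_e = P × Ω / (0.6 F_EXX × L) = 216 × 2.0 / (0.6 × 100 × 26) = 0.2769 in.
Required leg w = t_e / 0.707 = 0.3917 in → use 7/16 in.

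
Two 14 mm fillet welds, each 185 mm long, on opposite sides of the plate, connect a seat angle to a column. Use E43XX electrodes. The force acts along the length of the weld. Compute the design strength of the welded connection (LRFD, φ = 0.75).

φR_n ≈ 709 kN

E43XX → F_EXX = 430 MPa.
Effective throat t_e = 0.707 × 14 = 9.898 mm.
Total length L = 370 mm; A_we = 9.898 × 370 = 3662 mm².
F_nw = 0.6 F_EXX = 0.6 × 430 = 258 MPa.
φR_n = 0.75 × 258 × 3662 × 10⁻³ = 708.6 kN.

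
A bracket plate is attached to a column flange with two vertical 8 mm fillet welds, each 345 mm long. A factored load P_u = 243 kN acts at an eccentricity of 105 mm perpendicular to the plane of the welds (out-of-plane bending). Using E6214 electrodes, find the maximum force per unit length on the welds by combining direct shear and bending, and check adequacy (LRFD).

E62XX → F_EXX = 620 MPa.
L_w = 2 × 345 = 690 mm; section modulus (unit throat) S = 2 × L²/6 = 39680 mm².
Direct shear f_v = P/L_w = 243×10³/690 = 352.2 N/mm.
Moment M = P × e = 243×10³ × 105 = 25515000 N·mm; bending f_b = M/S = 643.1 N/mm.
f_max = √(f_v² + f_b²) = √(352.2² + 643.1²) = 733.2 N/mm.
φr_n = 0.75 × 0.6 × 620 × (0.707 × 8) = 1578 N/mm → adequate.

f_max ≈ 733 N/mm; adequate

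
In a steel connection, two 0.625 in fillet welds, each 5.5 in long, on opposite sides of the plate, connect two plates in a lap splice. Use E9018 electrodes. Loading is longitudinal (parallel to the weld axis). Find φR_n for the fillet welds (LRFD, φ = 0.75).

φR_n ≈ 197 kip

E90XX → F_EXX = 90 ksi.
Effective throat t_e = 0.707 × 0.625 = 0.4419 in.
Total length L = 11 in; A_we = 0.4419 × 11 = 4.861 in².
F_nw = 0.6 F_EXX = 0.6 × 90 = 54 ksi.
φR_n = 0.75 × 54 × 4.861 = 196.9 kip.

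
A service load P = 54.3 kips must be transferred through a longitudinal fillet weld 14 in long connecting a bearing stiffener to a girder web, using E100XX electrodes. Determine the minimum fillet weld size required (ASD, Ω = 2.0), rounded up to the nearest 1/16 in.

E100XX → F_EXX = 100 ksi.
Total weld length L = 14 in.
Required throat t_e = P × Ω / (0.6 F_EXX × L) = 54.3 × 2.0 / (0.6 × 100 × 14) = 0.1293 in.
Required leg w = t_e / 0.707 = 0.1829 in → use 3/16 in.

w = 3/16 in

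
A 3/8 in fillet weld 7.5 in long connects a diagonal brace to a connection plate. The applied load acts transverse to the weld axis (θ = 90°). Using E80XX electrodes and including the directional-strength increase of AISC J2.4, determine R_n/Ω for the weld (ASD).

E80XX → F_EXX = 80 ksi.
t_e = 0.707 × 0.375 = 0.2651 in; A_we = 0.2651 × 7.5 = 1.988 in².
Directional factor: 1.0 + 0.5 sin^1.5(90°) = 1.5.
F_nw = 0.6 × 80 × 1.5 = 72 ksi.
R_n/Ω = (72 × 1.988) / 2.0 = 71.58 kip.

R_n/Ω ≈ 71.6 kip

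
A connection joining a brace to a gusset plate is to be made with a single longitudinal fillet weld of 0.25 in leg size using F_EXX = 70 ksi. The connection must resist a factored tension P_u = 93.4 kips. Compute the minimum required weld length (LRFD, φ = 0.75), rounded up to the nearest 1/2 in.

Throat t_e = 0.707 × 0.25 = 0.1767 in.
φr_n = 0.75 × 0.6 × 70 × 0.1767 = 5.568 kips/in.
L_req = P_u / φr_n = 93.4 / 5.568 = 16.78 in total.
Round up → use L = 17 in.

L = 17 in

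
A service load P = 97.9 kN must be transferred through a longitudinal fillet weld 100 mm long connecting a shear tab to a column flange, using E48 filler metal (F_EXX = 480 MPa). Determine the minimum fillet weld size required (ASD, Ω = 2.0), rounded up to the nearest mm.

Total weld length L = 100 mm.
Required throat t_e = P × Ω / (0.6 F_EXX × L) = 97.9 × 2.0 / (0.6 × 480 × 100 × 10⁻³) = 6.799 mm.
Required leg w = t_e / 0.707 = 9.616 mm → use 10 mm.

w = 10 mm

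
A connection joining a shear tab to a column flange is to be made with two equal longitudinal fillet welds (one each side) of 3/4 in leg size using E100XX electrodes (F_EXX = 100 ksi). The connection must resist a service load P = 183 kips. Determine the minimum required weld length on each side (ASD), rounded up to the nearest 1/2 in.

L = 6 in on each side

Throat t_e = 0.707 × 0.75 = 0.5302 in.
r_n/Ω = (0.6 × 100 × 0.5302) / 2.0 = 15.91 kip/in.
L_req = P / (r_n/Ω) = 183 / 15.91 = 11.5 in total.
Per side: 11.5 / 2 = 5.752 in.
Round up → use L = 6 in on each side.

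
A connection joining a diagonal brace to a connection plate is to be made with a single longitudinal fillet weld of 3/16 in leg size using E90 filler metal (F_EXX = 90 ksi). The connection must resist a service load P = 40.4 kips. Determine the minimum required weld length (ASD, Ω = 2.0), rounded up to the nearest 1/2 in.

L = 11.5 in

Throat t_e = 0.707 × 0.1875 = 0.1326 in.
r_n/Ω = (0.6 × 90 × 0.1326) / 2.0 = 3.579 kip/in.
L_req = P / (r_n/Ω) = 40.4 / 3.579 = 11.29 in total.
Round up → use L = 11.5 in.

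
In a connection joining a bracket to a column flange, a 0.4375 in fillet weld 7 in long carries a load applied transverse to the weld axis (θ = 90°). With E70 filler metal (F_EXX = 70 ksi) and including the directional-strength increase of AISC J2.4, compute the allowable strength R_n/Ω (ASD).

t_e = 0.707 × 0.4375 = 0.3093 in; A_we = 0.3093 × 7 = 2.165 in².
Directional factor: 1.0 + 0.5 sin^1.5(90°) = 1.5.
F_nw = 0.6 × 70 × 1.5 = 63 ksi.
R_n/Ω = (63 × 2.165) / 2.0 = 68.2 kip.

R_n/Ω ≈ 68.2 kip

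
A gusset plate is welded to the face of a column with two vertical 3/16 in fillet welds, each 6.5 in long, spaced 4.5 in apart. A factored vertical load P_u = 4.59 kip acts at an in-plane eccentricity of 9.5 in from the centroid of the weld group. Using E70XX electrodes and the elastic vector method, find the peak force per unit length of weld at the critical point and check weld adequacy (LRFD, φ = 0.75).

E70XX → F_EXX = 70 ksi.
Total weld length L_w = 13 in. Treat welds as unit-width lines.
Polar moment about centroid: J = 2[d³/12 + d(b/2)²] = 2[6.5³/12 + 6.5×2.25²] = 111.6 in³.
Direct shear f_v = P/L_w = 4.59 / 13 = 0.3531 kip/in (vertical).
Torsion M = P·e = 4.59 × 9.5 = 43.605 kip·in.
Critical point at (x, y) = (2.25, 3.25) from centroid. f_tx = M·y/J = 1.27 kip/in; f_ty = M·x/J = 0.8793 kip/in.
Resultant f_max = √[f_tx² + (f_v + f_ty)²] = √[1.27² + (0.3531 + 0.8793)²] = 1.77 kip/in.
Capacity per unit length: φr_n = 0.75 × 0.6 × 70 × (0.707 × 0.1875) = 4.176 kip/in.
1.77 ≤ 4.176 → adequate.

f_max ≈ 1.77 kip/in; adequate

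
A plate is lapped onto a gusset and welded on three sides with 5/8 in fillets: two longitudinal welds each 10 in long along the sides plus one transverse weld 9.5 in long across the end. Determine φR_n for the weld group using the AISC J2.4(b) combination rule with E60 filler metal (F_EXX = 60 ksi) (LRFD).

φR_n ≈ 373 kips

t_e = 0.707 × 0.625 = 0.4419 in.
R_nwl = 0.6 × 60 × 0.4419 × 20 = 318.1 kips (longitudinal, 2 welds).
R_nwt = 0.6 × 60 × 0.4419 × 9.5 = 151.1 kips (transverse, base value).
(i) R_nwl + R_nwt = 469.3 kips; (ii) 0.85 R_nwl + 1.5 R_nwt = 497.1 kips.
R_n = max = 497.1 kips [governs: (ii)]; φR_n = 372.8 kips.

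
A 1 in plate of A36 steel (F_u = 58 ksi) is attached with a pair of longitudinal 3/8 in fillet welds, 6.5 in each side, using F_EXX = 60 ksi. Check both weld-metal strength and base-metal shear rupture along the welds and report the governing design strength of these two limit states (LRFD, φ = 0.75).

φR_n ≈ 93.1 kips (weld metal governs)

t_e = 0.707 × 0.375 = 0.2651 in; L = 13 in.
Weld metal: φR_n = 0.75 × 0.6 × 60 × 0.2651 × 13 = 93.06 kips.
Base metal (shear rupture): φR_n = 0.75 × 0.6 × 58 × 1 × 13 = 339.3 kips.
Governing: weld metal.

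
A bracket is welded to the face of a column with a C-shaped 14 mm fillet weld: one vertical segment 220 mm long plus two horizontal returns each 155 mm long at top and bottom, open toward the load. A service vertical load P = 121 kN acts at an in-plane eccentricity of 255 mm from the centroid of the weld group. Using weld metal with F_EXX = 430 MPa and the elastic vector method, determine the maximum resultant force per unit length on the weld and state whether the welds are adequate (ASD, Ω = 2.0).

Total weld length L_w = 530 mm. Treat welds as unit-width lines.
Centroid: x̄ = 2×155×77.5 / 530 = 45.33 mm from the vertical weld.
Polar moment about centroid: J = I_x + I_y = [220³/12 + 2×155×110²] + [220×45.33² + 2(155³/12 + 155×32.17²)] = 6032000 mm³.
Direct shear f_v = P/L_w = 121×10³ / 530 = 228.3 N/mm (vertical).
Torsion M = P·e = 121×10³ × 255 = 30855000 N·mm.
Critical point at (x, y) = (109.7, 110) from centroid. f_tx = M·y/J = 562.7 N/mm; f_ty = M·x/J = 561 N/mm.
Resultant f_max = √[f_tx² + (f_v + f_ty)²] = √[562.7² + (228.3 + 561)²] = 969.3 N/mm.
Capacity per unit length: r_n/Ω = (1/2.0) × 0.6 × 430 × (0.707 × 14) = 1277 N/mm.
969.3 ≤ 1277 → adequate.

f_max ≈ 969 N/mm; adequate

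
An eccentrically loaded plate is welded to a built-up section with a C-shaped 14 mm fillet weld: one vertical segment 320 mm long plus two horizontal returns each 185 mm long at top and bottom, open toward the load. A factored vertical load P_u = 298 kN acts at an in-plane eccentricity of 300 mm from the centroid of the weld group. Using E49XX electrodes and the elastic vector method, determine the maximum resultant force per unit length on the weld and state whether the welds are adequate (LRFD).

f_max ≈ 1590 N/mm; adequate

E49XX → F_EXX = 490 MPa.
Total weld length L_w = 690 mm. Treat welds as unit-width lines.
Centroid: x̄ = 2×185×92.5 / 690 = 49.6 mm from the vertical weld.
Polar moment about centroid: J = I_x + I_y = [320³/12 + 2×185×160²] + [320×49.6² + 2(185³/12 + 185×42.9²)] = 14730000 mm³.
Direct shear f_v = P/L_w = 298×10³ / 690 = 431.9 N/mm (vertical).
Torsion M = P·e = 298×10³ × 300 = 89400000 N·mm.
Critical point at (x, y) = (135.4, 160) from centroid. f_tx = M·y/J = 971.3 N/mm; f_ty = M·x/J = 822 N/mm.
Resultant f_max = √[f_tx² + (f_v + f_ty)²] = √[971.3² + (431.9 + 822)²] = 1586 N/mm.
Capacity per unit length: φr_n = 0.75 × 0.6 × 490 × (0.707 × 14) = 2183 N/mm.
1586 ≤ 2183 → adequate.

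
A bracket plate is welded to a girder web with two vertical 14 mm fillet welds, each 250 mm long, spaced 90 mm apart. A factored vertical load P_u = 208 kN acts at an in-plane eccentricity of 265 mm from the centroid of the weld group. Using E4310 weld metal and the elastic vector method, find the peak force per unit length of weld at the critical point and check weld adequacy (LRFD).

E43XX → F_EXX = 430 MPa.
Total weld length L_w = 500 mm. Treat welds as unit-width lines.
Polar moment about centroid: J = 2[d³/12 + d(b/2)²] = 2[250³/12 + 250×45²] = 3617000 mm³.
Direct shear f_v = P/L_w = 208×10³ / 500 = 416 N/mm (vertical).
Torsion M = P·e = 208×10³ × 265 = 55120000 N·mm.
Critical point at (x, y) = (45, 125) from centroid. f_tx = M·y/J = 1905 N/mm; f_ty = M·x/J = 685.8 N/mm.
Resultant f_max = √[f_tx² + (f_v + f_ty)²] = √[1905² + (416 + 685.8)²] = 2201 N/mm.
Capacity per unit length: φr_n = 0.75 × 0.6 × 430 × (0.707 × 14) = 1915 N/mm.
2201 > 1915 → NOT adequate.

f_max ≈ 2200 N/mm; NOT adequate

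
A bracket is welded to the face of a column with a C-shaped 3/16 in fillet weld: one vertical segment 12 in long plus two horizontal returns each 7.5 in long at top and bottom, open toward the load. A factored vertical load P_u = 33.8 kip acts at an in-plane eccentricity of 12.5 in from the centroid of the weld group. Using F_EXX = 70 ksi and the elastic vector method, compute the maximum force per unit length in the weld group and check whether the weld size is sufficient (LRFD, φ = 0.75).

f_max ≈ 4.95 kip/in; NOT adequate

Total weld length L_w = 27 in. Treat welds as unit-width lines.
Centroid: x̄ = 2×7.5×3.75 / 27 = 2.083 in from the vertical weld.
Polar moment about centroid: J = I_x + I_y = [12³/12 + 2×7.5×6²] + [12×2.083² + 2(7.5³/12 + 7.5×1.667²)] = 848.1 in³.
Direct shear f_v = P/L_w = 33.8 / 27 = 1.252 kip/in (vertical).
Torsion M = P·e = 33.8 × 12.5 = 422.5 kip·in.
Critical point at (x, y) = (5.417, 6) from centroid. f_tx = M·y/J = 2.989 kip/in; f_ty = M·x/J = 2.699 kip/in.
Resultant f_max = √[f_tx² + (f_v + f_ty)²] = √[2.989² + (1.252 + 2.699)²] = 4.954 kip/in.
Capacity per unit length: φr_n = 0.75 × 0.6 × 70 × (0.707 × 0.1875) = 4.176 kip/in.
4.954 > 4.176 → NOT adequate.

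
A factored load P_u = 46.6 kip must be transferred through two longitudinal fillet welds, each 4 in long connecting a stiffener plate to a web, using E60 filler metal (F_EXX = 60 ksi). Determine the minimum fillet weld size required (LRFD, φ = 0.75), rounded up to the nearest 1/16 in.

Total weld length L = 8 in.
Required throat t_e = P_u / (φ × 0.6 F_EXX × L) = 46.6 / (0.75 × 0.6 × 60 × 8) = 0.2157 in.
Required leg w = t_e / 0.707 = 0.3051 in → use 5/16 in.

w = 5/16 in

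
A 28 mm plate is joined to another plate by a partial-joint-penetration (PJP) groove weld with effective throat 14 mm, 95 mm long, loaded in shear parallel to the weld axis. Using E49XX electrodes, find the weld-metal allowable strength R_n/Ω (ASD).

R_n/Ω ≈ 196 kN

E49XX → F_EXX = 490 MPa.
Effective throat (given) t_e = 14 mm.
A_we = 14 × 95 = 1330 mm².
F_nw = 0.6 F_EXX = 294 MPa.
R_n/Ω = (294 × 1330) / 2.0 × 10⁻³ = 195.5 kN.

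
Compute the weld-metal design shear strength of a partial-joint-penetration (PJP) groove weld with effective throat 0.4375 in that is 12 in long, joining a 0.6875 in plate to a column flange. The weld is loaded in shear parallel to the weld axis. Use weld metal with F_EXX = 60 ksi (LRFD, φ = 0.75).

φR_n ≈ 142 kip

Effective throat (given) t_e = 0.4375 in.
A_we = 0.4375 × 12 = 5.25 in².
F_nw = 0.6 F_EXX = 36 ksi.
φR_n = 0.75 × 36 × 5.25 = 141.8 kip.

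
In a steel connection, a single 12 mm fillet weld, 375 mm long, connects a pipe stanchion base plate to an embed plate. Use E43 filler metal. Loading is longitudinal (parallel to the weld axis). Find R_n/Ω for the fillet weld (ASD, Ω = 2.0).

E43XX → F_EXX = 430 MPa.
Effective throat t_e = 0.707 × 12 = 8.484 mm.
Total length L = 375 mm; A_we = 8.484 × 375 = 3182 mm².
F_nw = 0.6 F_EXX = 0.6 × 430 = 258 MPa.
R_n = 258 × 3182 × 10⁻³ = 820.8 kN; R_n/Ω = 820.8/2.0 = 410.4 kN.

R_n/Ω ≈ 410 kN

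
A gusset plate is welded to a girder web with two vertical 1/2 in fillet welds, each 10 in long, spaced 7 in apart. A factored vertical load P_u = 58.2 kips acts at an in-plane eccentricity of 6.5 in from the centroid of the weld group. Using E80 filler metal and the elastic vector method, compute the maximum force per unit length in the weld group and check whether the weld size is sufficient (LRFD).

E80XX → F_EXX = 80 ksi.
Total weld length L_w = 20 in. Treat welds as unit-width lines.
Polar moment about centroid: J = 2[d³/12 + d(b/2)²] = 2[10³/12 + 10×3.5²] = 411.7 in³.
Direct shear f_v = P/L_w = 58.2 / 20 = 2.91 kip/in (vertical).
Torsion M = P·e = 58.2 × 6.5 = 378.3 kip·in.
Critical point at (x, y) = (3.5, 5) from centroid. f_tx = M·y/J = 4.595 kip/in; f_ty = M·x/J = 3.216 kip/in.
Resultant f_max = √[f_tx² + (f_v + f_ty)²] = √[4.595² + (2.91 + 3.216)²] = 7.658 kip/in.
Capacity per unit length: φr_n = 0.75 × 0.6 × 80 × (0.707 × 0.5) = 12.73 kip/in.
7.658 ≤ 12.73 → adequate.

f_max ≈ 7.66 kip/in; adequate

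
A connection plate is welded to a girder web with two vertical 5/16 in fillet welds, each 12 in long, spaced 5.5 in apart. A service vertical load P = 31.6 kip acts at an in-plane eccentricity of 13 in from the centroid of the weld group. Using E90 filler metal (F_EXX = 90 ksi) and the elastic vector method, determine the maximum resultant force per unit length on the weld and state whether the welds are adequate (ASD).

f_max ≈ 6.44 kip/in; NOT adequate

Total weld length L_w = 24 in. Treat welds as unit-width lines.
Polar moment about centroid: J = 2[d³/12 + d(b/2)²] = 2[12³/12 + 12×2.75²] = 469.5 in³.
Direct shear f_v = P/L_w = 31.6 / 24 = 1.317 kip/in (vertical).
Torsion M = P·e = 31.6 × 13 = 410.8 kip·in.
Critical point at (x, y) = (2.75, 6) from centroid. f_tx = M·y/J = 5.25 kip/in; f_ty = M·x/J = 2.406 kip/in.
Resultant f_max = √[f_tx² + (f_v + f_ty)²] = √[5.25² + (1.317 + 2.406)²] = 6.436 kip/in.
Capacity per unit length: r_n/Ω = (1/2.0) × 0.6 × 90 × (0.707 × 0.3125) = 5.965 kip/in.
6.436 > 5.965 → NOT adequate.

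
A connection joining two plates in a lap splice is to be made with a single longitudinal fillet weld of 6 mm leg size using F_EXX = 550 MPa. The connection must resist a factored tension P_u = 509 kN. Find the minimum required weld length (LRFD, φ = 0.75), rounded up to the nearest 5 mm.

L = 485 mm

Throat t_e = 0.707 × 6 = 4.242 mm.
φr_n = 0.75 × 0.6 × 550 × 4.242 × 10⁻³ = 1.05 kN/mm.
L_req = P_u / φr_n = 509 / 1.05 = 484.8 mm total.
Round up → use L = 485 mm.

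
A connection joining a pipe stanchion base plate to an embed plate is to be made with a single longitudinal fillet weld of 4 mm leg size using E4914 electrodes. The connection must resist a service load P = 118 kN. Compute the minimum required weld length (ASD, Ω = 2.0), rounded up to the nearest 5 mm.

L = 285 mm

E49XX → F_EXX = 490 MPa.
Throat t_e = 0.707 × 4 = 2.828 mm.
r_n/Ω = (0.6 × 490 × 2.828) / 2.0 = 415.7 N/mm = 0.4157 kN/mm.
L_req = P / (r_n/Ω) = 118 / 0.4157 = 283.8 mm total.
Round up → use L = 285 mm.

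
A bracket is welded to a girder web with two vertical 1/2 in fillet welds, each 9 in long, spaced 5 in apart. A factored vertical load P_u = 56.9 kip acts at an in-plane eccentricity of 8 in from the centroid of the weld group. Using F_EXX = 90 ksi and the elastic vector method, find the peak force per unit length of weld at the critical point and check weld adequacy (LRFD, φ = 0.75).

Total weld length L_w = 18 in. Treat welds as unit-width lines.
Polar moment about centroid: J = 2[d³/12 + d(b/2)²] = 2[9³/12 + 9×2.5²] = 234 in³.
Direct shear f_v = P/L_w = 56.9 / 18 = 3.161 kip/in (vertical).
Torsion M = P·e = 56.9 × 8 = 455.2 kip·in.
Critical point at (x, y) = (2.5, 4.5) from centroid. f_tx = M·y/J = 8.754 kip/in; f_ty = M·x/J = 4.863 kip/in.
Resultant f_max = √[f_tx² + (f_v + f_ty)²] = √[8.754² + (3.161 + 4.863)²] = 11.88 kip/in.
Capacity per unit length: φr_n = 0.75 × 0.6 × 90 × (0.707 × 0.5) = 14.32 kip/in.
11.88 ≤ 14.32 → adequate.

f_max ≈ 11.9 kip/in; adequate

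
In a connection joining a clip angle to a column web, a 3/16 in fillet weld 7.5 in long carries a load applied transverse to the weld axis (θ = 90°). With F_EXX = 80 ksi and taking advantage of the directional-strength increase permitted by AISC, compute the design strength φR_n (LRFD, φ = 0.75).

t_e = 0.707 × 0.1875 = 0.1326 in; A_we = 0.1326 × 7.5 = 0.9942 in².
Directional factor: 1.0 + 0.5 sin^1.5(90°) = 1.5.
F_nw = 0.6 × 80 × 1.5 = 72 ksi.
φR_n = 0.75 × 72 × 0.9942 = 53.69 kips.

φR_n ≈ 53.7 kips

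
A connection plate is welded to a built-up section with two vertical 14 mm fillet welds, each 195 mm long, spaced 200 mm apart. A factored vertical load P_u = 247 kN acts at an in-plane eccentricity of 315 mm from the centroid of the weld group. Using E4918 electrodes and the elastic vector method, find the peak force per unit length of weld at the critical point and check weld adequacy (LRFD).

E49XX → F_EXX = 490 MPa.
Total weld length L_w = 390 mm. Treat welds as unit-width lines.
Polar moment about centroid: J = 2[d³/12 + d(b/2)²] = 2[195³/12 + 195×100²] = 5136000 mm³.
Direct shear f_v = P/L_w = 247×10³ / 390 = 633.3 N/mm (vertical).
Torsion M = P·e = 247×10³ × 315 = 77805000 N·mm.
Critical point at (x, y) = (100, 97.5) from centroid. f_tx = M·y/J = 1477 N/mm; f_ty = M·x/J = 1515 N/mm.
Resultant f_max = √[f_tx² + (f_v + f_ty)²] = √[1477² + (633.3 + 1515)²] = 2607 N/mm.
Capacity per unit length: φr_n = 0.75 × 0.6 × 490 × (0.707 × 14) = 2183 N/mm.
2607 > 2183 → NOT adequate.

f_max ≈ 2610 N/mm; NOT adequate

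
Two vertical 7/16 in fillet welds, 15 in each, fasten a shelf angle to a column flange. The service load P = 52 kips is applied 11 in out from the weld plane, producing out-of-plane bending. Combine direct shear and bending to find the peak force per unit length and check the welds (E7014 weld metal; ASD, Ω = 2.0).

E70XX → F_EXX = 70 ksi.
L_w = 2 × 15 = 30 in; section modulus (unit throat) S = 2 × L²/6 = 75 in².
Direct shear f_v = P/L_w = 52/30 = 1.733 kip/in.
Moment M = P × e = 52 × 11 = 572 kip·in; bending f_b = M/S = 7.627 kip/in.
f_max = √(f_v² + f_b²) = √(1.733² + 7.627²) = 7.821 kip/in.
r_n/Ω = (1/2.0) × 0.6 × 70 × (0.707 × 0.4375) = 6.496 kip/in → NOT adequate.

f_max ≈ 7.82 kip/in; NOT adequate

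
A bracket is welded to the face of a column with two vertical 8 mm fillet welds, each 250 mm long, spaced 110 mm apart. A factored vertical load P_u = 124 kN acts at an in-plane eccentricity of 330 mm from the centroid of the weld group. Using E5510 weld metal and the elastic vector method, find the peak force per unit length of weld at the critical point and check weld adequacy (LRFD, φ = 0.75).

E55XX → F_EXX = 550 MPa.
Total weld length L_w = 500 mm. Treat welds as unit-width lines.
Polar moment about centroid: J = 2[d³/12 + d(b/2)²] = 2[250³/12 + 250×55²] = 4117000 mm³.
Direct shear f_v = P/L_w = 124×10³ / 500 = 248 N/mm (vertical).
Torsion M = P·e = 124×10³ × 330 = 40920000 N·mm.
Critical point at (x, y) = (55, 125) from centroid. f_tx = M·y/J = 1243 N/mm; f_ty = M·x/J = 546.7 N/mm.
Resultant f_max = √[f_tx² + (f_v + f_ty)²] = √[1243² + (248 + 546.7)²] = 1475 N/mm.
Capacity per unit length: φr_n = 0.75 × 0.6 × 550 × (0.707 × 8) = 1400 N/mm.
1475 > 1400 → NOT adequate.

f_max ≈ 1470 N/mm; NOT adequate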